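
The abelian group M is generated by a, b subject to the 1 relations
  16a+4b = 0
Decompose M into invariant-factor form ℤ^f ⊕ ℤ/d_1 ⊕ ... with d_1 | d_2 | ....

rank_ℚ(R)=1; free=2−1=1
SNF(R) diag = [4] → torsion [4]

Answer: M ≅ ℤ^1 ⊕ ℤ/4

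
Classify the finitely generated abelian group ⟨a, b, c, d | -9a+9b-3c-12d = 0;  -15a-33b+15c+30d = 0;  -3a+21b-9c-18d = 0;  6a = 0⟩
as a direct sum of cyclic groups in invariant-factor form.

Answer: M ≅ ℤ/3 ⊕ ℤ/6 ⊕ ℤ/6 ⊕ ℤ/6

Derivation:
rank_ℚ(R)=4; free=4−4=0
SNF(R) diag = [3, 6, 6, 6] → torsion [3, 6, 6, 6]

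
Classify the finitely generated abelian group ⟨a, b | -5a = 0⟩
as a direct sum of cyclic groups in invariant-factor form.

Answer: M ≅ ℤ^1 ⊕ ℤ/5

Derivation:
rank_ℚ(R)=1; free=2−1=1
SNF(R) diag = [5] → torsion [5]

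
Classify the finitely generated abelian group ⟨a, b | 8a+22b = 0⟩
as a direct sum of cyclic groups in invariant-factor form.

Answer: M ≅ ℤ^1 ⊕ ℤ/2

Derivation:
rank_ℚ(R)=1; free=2−1=1
SNF(R) diag = [2] → torsion [2]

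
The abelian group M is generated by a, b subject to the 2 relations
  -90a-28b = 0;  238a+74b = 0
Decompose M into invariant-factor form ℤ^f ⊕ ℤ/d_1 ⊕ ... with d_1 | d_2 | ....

rank_ℚ(R)=2; free=2−2=0
SNF(R) diag = [2, 2] → torsion [2, 2]

Answer: M ≅ ℤ/2 ⊕ ℤ/2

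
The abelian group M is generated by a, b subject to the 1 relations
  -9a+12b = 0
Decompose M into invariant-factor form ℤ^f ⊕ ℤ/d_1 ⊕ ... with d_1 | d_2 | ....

rank_ℚ(R)=1; free=2−1=1
SNF(R) diag = [3] → torsion [3]

Answer: M ≅ ℤ^1 ⊕ ℤ/3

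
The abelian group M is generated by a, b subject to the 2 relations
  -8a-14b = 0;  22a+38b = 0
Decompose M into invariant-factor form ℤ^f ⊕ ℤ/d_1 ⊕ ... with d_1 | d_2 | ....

Answer: M ≅ ℤ/2 ⊕ ℤ/2

Derivation:
rank_ℚ(R)=2; free=2−2=0
SNF(R) diag = [2, 2] → torsion [2, 2]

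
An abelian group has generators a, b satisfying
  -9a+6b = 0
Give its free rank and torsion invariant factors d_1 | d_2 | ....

Answer: M ≅ ℤ^1 ⊕ ℤ/3

Derivation:
rank_ℚ(R)=1; free=2−1=1
SNF(R) diag = [3] → torsion [3]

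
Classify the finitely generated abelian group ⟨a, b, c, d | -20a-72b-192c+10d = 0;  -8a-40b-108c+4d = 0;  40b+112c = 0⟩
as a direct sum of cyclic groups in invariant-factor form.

rank_ℚ(R)=3; free=4−3=1
SNF(R) diag = [2, 4, 8] → torsion [2, 4, 8]

Answer: M ≅ ℤ^1 ⊕ ℤ/2 ⊕ ℤ/4 ⊕ ℤ/8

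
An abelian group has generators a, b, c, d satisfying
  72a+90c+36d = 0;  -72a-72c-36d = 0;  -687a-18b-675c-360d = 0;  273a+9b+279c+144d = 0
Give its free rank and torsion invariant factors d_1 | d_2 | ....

Answer: M ≅ ℤ/3 ⊕ ℤ/9 ⊕ ℤ/18 ⊕ ℤ/36

Derivation:
rank_ℚ(R)=4; free=4−4=0
SNF(R) diag = [3, 9, 18, 36] → torsion [3, 9, 18, 36]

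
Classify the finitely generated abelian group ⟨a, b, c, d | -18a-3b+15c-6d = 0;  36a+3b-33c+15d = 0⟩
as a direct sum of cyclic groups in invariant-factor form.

Answer: M ≅ ℤ^2 ⊕ ℤ/3 ⊕ ℤ/9

Derivation:
rank_ℚ(R)=2; free=4−2=2
SNF(R) diag = [3, 9] → torsion [3, 9]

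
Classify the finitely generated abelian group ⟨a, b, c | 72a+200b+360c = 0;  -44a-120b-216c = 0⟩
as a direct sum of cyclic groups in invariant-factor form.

Answer: M ≅ ℤ^1 ⊕ ℤ/4 ⊕ ℤ/8

Derivation:
rank_ℚ(R)=2; free=3−2=1
SNF(R) diag = [4, 8] → torsion [4, 8]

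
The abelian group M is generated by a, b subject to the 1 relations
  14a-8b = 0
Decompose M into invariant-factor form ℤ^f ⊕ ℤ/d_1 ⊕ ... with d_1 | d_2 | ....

rank_ℚ(R)=1; free=2−1=1
SNF(R) diag = [2] → torsion [2]

Answer: M ≅ ℤ^1 ⊕ ℤ/2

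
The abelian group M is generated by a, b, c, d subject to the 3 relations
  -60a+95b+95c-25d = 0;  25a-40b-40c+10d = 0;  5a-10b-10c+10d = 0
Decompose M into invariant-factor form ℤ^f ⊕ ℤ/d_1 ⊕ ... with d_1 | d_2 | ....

Answer: M ≅ ℤ^1 ⊕ ℤ/5 ⊕ ℤ/5 ⊕ ℤ/10

Derivation:
rank_ℚ(R)=3; free=4−3=1
SNF(R) diag = [5, 5, 10] → torsion [5, 5, 10]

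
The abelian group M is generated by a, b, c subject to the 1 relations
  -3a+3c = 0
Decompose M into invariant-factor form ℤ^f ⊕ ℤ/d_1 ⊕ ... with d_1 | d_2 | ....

rank_ℚ(R)=1; free=3−1=2
SNF(R) diag = [3] → torsion [3]

Answer: M ≅ ℤ^2 ⊕ ℤ/3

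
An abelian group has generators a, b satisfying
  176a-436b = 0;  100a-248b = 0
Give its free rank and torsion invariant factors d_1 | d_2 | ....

rank_ℚ(R)=2; free=2−2=0
SNF(R) diag = [4, 12] → torsion [4, 12]

Answer: M ≅ ℤ/4 ⊕ ℤ/12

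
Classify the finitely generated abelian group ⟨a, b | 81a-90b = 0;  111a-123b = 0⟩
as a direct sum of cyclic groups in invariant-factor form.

rank_ℚ(R)=2; free=2−2=0
SNF(R) diag = [3, 9] → torsion [3, 9]

Answer: M ≅ ℤ/3 ⊕ ℤ/9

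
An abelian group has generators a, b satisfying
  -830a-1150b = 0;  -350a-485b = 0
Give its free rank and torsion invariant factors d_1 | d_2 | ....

rank_ℚ(R)=2; free=2−2=0
SNF(R) diag = [5, 10] → torsion [5, 10]

Answer: M ≅ ℤ/5 ⊕ ℤ/10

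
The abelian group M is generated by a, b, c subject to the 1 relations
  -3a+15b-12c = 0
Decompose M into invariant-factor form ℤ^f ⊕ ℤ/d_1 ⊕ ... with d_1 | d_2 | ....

rank_ℚ(R)=1; free=3−1=2
SNF(R) diag = [3] → torsion [3]

Answer: M ≅ ℤ^2 ⊕ ℤ/3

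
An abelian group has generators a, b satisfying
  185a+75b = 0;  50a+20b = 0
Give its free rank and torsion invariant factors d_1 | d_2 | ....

Answer: M ≅ ℤ/5 ⊕ ℤ/10

Derivation:
rank_ℚ(R)=2; free=2−2=0
SNF(R) diag = [5, 10] → torsion [5, 10]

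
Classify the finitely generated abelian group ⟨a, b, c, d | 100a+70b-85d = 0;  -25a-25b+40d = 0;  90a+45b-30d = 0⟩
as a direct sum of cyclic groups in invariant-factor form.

rank_ℚ(R)=3; free=4−3=1
SNF(R) diag = [5, 15, 15] → torsion [5, 15, 15]

Answer: M ≅ ℤ^1 ⊕ ℤ/5 ⊕ ℤ/15 ⊕ ℤ/15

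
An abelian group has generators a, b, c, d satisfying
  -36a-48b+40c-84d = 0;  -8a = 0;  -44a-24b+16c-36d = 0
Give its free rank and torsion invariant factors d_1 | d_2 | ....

rank_ℚ(R)=3; free=4−3=1
SNF(R) diag = [4, 8, 24] → torsion [4, 8, 24]

Answer: M ≅ ℤ^1 ⊕ ℤ/4 ⊕ ℤ/8 ⊕ ℤ/24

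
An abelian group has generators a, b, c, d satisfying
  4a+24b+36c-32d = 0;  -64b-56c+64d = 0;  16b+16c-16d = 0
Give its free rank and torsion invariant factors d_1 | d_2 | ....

rank_ℚ(R)=3; free=4−3=1
SNF(R) diag = [4, 8, 16] → torsion [4, 8, 16]

Answer: M ≅ ℤ^1 ⊕ ℤ/4 ⊕ ℤ/8 ⊕ ℤ/16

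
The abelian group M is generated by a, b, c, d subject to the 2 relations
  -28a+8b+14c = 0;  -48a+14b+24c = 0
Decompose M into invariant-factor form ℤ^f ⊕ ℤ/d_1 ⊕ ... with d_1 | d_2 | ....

rank_ℚ(R)=2; free=4−2=2
SNF(R) diag = [2, 2] → torsion [2, 2]

Answer: M ≅ ℤ^2 ⊕ ℤ/2 ⊕ ℤ/2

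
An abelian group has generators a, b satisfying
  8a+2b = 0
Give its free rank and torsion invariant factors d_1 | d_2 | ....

rank_ℚ(R)=1; free=2−1=1
SNF(R) diag = [2] → torsion [2]

Answer: M ≅ ℤ^1 ⊕ ℤ/2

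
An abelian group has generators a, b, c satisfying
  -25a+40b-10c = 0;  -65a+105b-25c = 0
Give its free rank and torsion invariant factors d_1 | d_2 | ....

rank_ℚ(R)=2; free=3−2=1
SNF(R) diag = [5, 5] → torsion [5, 5]

Answer: M ≅ ℤ^1 ⊕ ℤ/5 ⊕ ℤ/5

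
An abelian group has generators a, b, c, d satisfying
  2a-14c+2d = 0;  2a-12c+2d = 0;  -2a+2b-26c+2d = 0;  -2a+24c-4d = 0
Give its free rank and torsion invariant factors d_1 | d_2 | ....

Answer: M ≅ ℤ/2 ⊕ ℤ/2 ⊕ ℤ/2 ⊕ ℤ/2

Derivation:
rank_ℚ(R)=4; free=4−4=0
SNF(R) diag = [2, 2, 2, 2] → torsion [2, 2, 2, 2]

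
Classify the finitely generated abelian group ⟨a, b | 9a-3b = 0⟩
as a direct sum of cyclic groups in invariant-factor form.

rank_ℚ(R)=1; free=2−1=1
SNF(R) diag = [3] → torsion [3]

Answer: M ≅ ℤ^1 ⊕ ℤ/3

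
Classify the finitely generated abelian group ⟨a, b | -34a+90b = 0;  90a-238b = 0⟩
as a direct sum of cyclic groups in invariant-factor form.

Answer: M ≅ ℤ/2 ⊕ ℤ/4

Derivation:
rank_ℚ(R)=2; free=2−2=0
SNF(R) diag = [2, 4] → torsion [2, 4]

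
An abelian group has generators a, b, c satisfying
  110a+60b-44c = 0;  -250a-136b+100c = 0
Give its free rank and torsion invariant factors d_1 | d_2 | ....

rank_ℚ(R)=2; free=3−2=1
SNF(R) diag = [2, 4] → torsion [2, 4]

Answer: M ≅ ℤ^1 ⊕ ℤ/2 ⊕ ℤ/4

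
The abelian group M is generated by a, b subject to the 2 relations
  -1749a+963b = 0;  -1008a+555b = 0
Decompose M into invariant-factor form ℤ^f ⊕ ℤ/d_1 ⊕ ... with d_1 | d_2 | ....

Answer: M ≅ ℤ/3 ⊕ ℤ/3

Derivation:
rank_ℚ(R)=2; free=2−2=0
SNF(R) diag = [3, 3] → torsion [3, 3]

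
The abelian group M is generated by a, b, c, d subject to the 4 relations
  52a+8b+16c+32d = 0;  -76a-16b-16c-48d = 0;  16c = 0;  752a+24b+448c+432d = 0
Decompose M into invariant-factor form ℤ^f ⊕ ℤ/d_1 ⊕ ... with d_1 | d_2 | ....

Answer: M ≅ ℤ/4 ⊕ ℤ/8 ⊕ ℤ/16 ⊕ ℤ/32

Derivation:
rank_ℚ(R)=4; free=4−4=0
SNF(R) diag = [4, 8, 16, 32] → torsion [4, 8, 16, 32]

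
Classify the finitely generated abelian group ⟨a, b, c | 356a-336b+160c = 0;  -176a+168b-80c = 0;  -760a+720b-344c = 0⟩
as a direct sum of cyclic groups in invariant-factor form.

rank_ℚ(R)=3; free=3−3=0
SNF(R) diag = [4, 8, 24] → torsion [4, 8, 24]

Answer: M ≅ ℤ/4 ⊕ ℤ/8 ⊕ ℤ/24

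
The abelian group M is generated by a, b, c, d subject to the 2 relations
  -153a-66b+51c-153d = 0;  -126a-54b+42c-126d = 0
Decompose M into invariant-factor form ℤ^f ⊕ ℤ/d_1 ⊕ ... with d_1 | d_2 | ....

rank_ℚ(R)=2; free=4−2=2
SNF(R) diag = [3, 6] → torsion [3, 6]

Answer: M ≅ ℤ^2 ⊕ ℤ/3 ⊕ ℤ/6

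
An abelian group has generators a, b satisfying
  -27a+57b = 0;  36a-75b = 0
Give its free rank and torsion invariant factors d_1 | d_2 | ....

Answer: M ≅ ℤ/3 ⊕ ℤ/9

Derivation:
rank_ℚ(R)=2; free=2−2=0
SNF(R) diag = [3, 9] → torsion [3, 9]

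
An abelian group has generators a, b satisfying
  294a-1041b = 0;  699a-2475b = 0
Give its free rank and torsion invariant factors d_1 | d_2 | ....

Answer: M ≅ ℤ/3 ⊕ ℤ/3

Derivation:
rank_ℚ(R)=2; free=2−2=0
SNF(R) diag = [3, 3] → torsion [3, 3]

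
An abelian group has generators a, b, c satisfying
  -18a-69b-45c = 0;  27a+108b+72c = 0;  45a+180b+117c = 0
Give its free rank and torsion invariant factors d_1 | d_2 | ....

rank_ℚ(R)=3; free=3−3=0
SNF(R) diag = [3, 9, 9] → torsion [3, 9, 9]

Answer: M ≅ ℤ/3 ⊕ ℤ/9 ⊕ ℤ/9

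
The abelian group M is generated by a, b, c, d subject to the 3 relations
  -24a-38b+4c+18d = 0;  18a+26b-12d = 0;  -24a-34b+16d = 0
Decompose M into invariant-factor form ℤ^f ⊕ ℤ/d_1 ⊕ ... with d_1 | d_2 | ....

rank_ℚ(R)=3; free=4−3=1
SNF(R) diag = [2, 2, 2] → torsion [2, 2, 2]

Answer: M ≅ ℤ^1 ⊕ ℤ/2 ⊕ ℤ/2 ⊕ ℤ/2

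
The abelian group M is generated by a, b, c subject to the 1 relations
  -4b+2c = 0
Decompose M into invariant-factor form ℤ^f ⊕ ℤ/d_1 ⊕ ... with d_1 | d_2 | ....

Answer: M ≅ ℤ^2 ⊕ ℤ/2

Derivation:
rank_ℚ(R)=1; free=3−1=2
SNF(R) diag = [2] → torsion [2]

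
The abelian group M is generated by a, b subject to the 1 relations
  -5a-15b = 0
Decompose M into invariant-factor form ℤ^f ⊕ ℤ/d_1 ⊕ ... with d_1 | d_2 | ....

rank_ℚ(R)=1; free=2−1=1
SNF(R) diag = [5] → torsion [5]

Answer: M ≅ ℤ^1 ⊕ ℤ/5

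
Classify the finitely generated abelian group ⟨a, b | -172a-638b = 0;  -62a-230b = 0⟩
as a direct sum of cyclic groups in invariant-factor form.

Answer: M ≅ ℤ/2 ⊕ ℤ/2

Derivation:
rank_ℚ(R)=2; free=2−2=0
SNF(R) diag = [2, 2] → torsion [2, 2]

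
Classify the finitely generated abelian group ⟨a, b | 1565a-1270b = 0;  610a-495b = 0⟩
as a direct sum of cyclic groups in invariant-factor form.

Answer: M ≅ ℤ/5 ⊕ ℤ/5

Derivation:
rank_ℚ(R)=2; free=2−2=0
SNF(R) diag = [5, 5] → torsion [5, 5]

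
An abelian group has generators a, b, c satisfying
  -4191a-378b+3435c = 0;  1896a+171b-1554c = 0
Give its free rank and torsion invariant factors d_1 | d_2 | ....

rank_ℚ(R)=2; free=3−2=1
SNF(R) diag = [3, 9] → torsion [3, 9]

Answer: M ≅ ℤ^1 ⊕ ℤ/3 ⊕ ℤ/9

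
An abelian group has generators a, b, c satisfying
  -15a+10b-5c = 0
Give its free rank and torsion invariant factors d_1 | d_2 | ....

rank_ℚ(R)=1; free=3−1=2
SNF(R) diag = [5] → torsion [5]

Answer: M ≅ ℤ^2 ⊕ ℤ/5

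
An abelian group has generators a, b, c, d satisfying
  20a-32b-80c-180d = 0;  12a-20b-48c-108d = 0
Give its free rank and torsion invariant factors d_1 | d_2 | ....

rank_ℚ(R)=2; free=4−2=2
SNF(R) diag = [4, 4] → torsion [4, 4]

Answer: M ≅ ℤ^2 ⊕ ℤ/4 ⊕ ℤ/4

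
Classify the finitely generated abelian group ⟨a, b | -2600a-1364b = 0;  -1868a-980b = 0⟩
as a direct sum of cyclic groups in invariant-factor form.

Answer: M ≅ ℤ/4 ⊕ ℤ/12

Derivation:
rank_ℚ(R)=2; free=2−2=0
SNF(R) diag = [4, 12] → torsion [4, 12]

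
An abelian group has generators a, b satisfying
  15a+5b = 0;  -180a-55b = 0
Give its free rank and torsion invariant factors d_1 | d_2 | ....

rank_ℚ(R)=2; free=2−2=0
SNF(R) diag = [5, 15] → torsion [5, 15]

Answer: M ≅ ℤ/5 ⊕ ℤ/15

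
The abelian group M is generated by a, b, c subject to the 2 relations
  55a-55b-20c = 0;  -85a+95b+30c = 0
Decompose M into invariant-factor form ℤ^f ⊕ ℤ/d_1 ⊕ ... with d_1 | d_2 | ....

rank_ℚ(R)=2; free=3−2=1
SNF(R) diag = [5, 10] → torsion [5, 10]

Answer: M ≅ ℤ^1 ⊕ ℤ/5 ⊕ ℤ/10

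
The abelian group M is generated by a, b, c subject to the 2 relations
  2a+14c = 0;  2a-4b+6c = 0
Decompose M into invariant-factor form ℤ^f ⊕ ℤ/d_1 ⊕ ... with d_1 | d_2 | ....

rank_ℚ(R)=2; free=3−2=1
SNF(R) diag = [2, 4] → torsion [2, 4]

Answer: M ≅ ℤ^1 ⊕ ℤ/2 ⊕ ℤ/4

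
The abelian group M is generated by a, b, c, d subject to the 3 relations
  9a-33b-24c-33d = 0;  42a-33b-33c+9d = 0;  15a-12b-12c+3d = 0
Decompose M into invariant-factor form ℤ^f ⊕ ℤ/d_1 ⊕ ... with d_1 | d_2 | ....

rank_ℚ(R)=3; free=4−3=1
SNF(R) diag = [3, 3, 9] → torsion [3, 3, 9]

Answer: M ≅ ℤ^1 ⊕ ℤ/3 ⊕ ℤ/3 ⊕ ℤ/9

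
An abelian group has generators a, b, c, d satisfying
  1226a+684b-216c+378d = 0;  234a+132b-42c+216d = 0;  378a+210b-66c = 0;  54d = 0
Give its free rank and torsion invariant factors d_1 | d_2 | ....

Answer: M ≅ ℤ/2 ⊕ ℤ/6 ⊕ ℤ/18 ⊕ ℤ/54

Derivation:
rank_ℚ(R)=4; free=4−4=0
SNF(R) diag = [2, 6, 18, 54] → torsion [2, 6, 18, 54]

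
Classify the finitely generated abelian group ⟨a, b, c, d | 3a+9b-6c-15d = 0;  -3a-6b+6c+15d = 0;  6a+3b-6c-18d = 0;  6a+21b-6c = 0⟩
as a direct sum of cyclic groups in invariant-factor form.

rank_ℚ(R)=4; free=4−4=0
SNF(R) diag = [3, 3, 6, 18] → torsion [3, 3, 6, 18]

Answer: M ≅ ℤ/3 ⊕ ℤ/3 ⊕ ℤ/6 ⊕ ℤ/18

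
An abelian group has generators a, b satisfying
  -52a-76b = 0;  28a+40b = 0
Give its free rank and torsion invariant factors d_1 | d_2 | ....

Answer: M ≅ ℤ/4 ⊕ ℤ/12

Derivation:
rank_ℚ(R)=2; free=2−2=0
SNF(R) diag = [4, 12] → torsion [4, 12]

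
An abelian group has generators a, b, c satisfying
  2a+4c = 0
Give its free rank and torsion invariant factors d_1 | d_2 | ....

Answer: M ≅ ℤ^2 ⊕ ℤ/2

Derivation:
rank_ℚ(R)=1; free=3−1=2
SNF(R) diag = [2] → torsion [2]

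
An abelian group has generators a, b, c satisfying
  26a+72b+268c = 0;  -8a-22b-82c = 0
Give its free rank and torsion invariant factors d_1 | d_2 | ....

rank_ℚ(R)=2; free=3−2=1
SNF(R) diag = [2, 2] → torsion [2, 2]

Answer: M ≅ ℤ^1 ⊕ ℤ/2 ⊕ ℤ/2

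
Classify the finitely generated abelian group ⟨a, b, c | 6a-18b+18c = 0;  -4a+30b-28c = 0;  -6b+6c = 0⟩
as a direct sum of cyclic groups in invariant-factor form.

Answer: M ≅ ℤ/2 ⊕ ℤ/6 ⊕ ℤ/6

Derivation:
rank_ℚ(R)=3; free=3−3=0
SNF(R) diag = [2, 6, 6] → torsion [2, 6, 6]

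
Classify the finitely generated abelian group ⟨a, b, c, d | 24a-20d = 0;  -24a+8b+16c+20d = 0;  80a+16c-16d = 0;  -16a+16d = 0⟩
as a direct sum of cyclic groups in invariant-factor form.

Answer: M ≅ ℤ/4 ⊕ ℤ/8 ⊕ ℤ/16 ⊕ ℤ/16

Derivation:
rank_ℚ(R)=4; free=4−4=0
SNF(R) diag = [4, 8, 16, 16] → torsion [4, 8, 16, 16]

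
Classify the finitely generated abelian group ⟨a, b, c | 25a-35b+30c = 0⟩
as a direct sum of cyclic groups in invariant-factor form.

rank_ℚ(R)=1; free=3−1=2
SNF(R) diag = [5] → torsion [5]

Answer: M ≅ ℤ^2 ⊕ ℤ/5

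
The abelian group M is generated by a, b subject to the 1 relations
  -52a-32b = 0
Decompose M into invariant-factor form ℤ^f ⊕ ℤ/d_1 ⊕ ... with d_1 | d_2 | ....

Answer: M ≅ ℤ^1 ⊕ ℤ/4

Derivation:
rank_ℚ(R)=1; free=2−1=1
SNF(R) diag = [4] → torsion [4]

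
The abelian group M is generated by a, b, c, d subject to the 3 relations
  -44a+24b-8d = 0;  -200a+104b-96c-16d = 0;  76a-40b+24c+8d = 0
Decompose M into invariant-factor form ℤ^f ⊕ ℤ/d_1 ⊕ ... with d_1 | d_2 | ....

Answer: M ≅ ℤ^1 ⊕ ℤ/4 ⊕ ℤ/8 ⊕ ℤ/24

Derivation:
rank_ℚ(R)=3; free=4−3=1
SNF(R) diag = [4, 8, 24] → torsion [4, 8, 24]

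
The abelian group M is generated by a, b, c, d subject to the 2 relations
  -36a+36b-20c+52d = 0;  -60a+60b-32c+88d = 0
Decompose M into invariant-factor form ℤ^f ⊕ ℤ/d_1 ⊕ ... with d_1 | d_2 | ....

rank_ℚ(R)=2; free=4−2=2
SNF(R) diag = [4, 12] → torsion [4, 12]

Answer: M ≅ ℤ^2 ⊕ ℤ/4 ⊕ ℤ/12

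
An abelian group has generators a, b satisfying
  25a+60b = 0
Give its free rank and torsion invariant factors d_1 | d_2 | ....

Answer: M ≅ ℤ^1 ⊕ ℤ/5

Derivation:
rank_ℚ(R)=1; free=2−1=1
SNF(R) diag = [5] → torsion [5]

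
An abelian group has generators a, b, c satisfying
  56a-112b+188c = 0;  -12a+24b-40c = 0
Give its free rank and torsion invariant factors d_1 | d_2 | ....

rank_ℚ(R)=2; free=3−2=1
SNF(R) diag = [4, 4] → torsion [4, 4]

Answer: M ≅ ℤ^1 ⊕ ℤ/4 ⊕ ℤ/4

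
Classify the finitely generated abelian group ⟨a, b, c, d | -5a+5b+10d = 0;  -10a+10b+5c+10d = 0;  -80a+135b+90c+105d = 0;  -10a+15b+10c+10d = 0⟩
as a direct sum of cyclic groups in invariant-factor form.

rank_ℚ(R)=4; free=4−4=0
SNF(R) diag = [5, 5, 5, 15] → torsion [5, 5, 5, 15]

Answer: M ≅ ℤ/5 ⊕ ℤ/5 ⊕ ℤ/5 ⊕ ℤ/15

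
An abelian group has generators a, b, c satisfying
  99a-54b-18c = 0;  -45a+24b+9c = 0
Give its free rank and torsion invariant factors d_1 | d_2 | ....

Answer: M ≅ ℤ^1 ⊕ ℤ/3 ⊕ ℤ/9

Derivation:
rank_ℚ(R)=2; free=3−2=1
SNF(R) diag = [3, 9] → torsion [3, 9]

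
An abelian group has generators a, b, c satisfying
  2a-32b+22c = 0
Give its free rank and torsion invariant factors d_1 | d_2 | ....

Answer: M ≅ ℤ^2 ⊕ ℤ/2

Derivation:
rank_ℚ(R)=1; free=3−1=2
SNF(R) diag = [2] → torsion [2]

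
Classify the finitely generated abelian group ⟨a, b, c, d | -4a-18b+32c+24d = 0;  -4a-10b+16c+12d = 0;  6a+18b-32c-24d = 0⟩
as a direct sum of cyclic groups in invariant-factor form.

Answer: M ≅ ℤ^1 ⊕ ℤ/2 ⊕ ℤ/2 ⊕ ℤ/4

Derivation:
rank_ℚ(R)=3; free=4−3=1
SNF(R) diag = [2, 2, 4] → torsion [2, 2, 4]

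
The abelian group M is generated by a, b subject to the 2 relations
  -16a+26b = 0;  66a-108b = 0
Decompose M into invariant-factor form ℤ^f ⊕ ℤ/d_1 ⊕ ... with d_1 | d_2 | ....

Answer: M ≅ ℤ/2 ⊕ ℤ/6

Derivation:
rank_ℚ(R)=2; free=2−2=0
SNF(R) diag = [2, 6] → torsion [2, 6]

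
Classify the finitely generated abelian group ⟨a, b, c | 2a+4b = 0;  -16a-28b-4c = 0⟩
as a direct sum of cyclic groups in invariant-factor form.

Answer: M ≅ ℤ^1 ⊕ ℤ/2 ⊕ ℤ/4

Derivation:
rank_ℚ(R)=2; free=3−2=1
SNF(R) diag = [2, 4] → torsion [2, 4]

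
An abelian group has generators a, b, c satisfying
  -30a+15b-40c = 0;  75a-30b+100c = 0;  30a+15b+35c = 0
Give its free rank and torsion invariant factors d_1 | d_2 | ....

rank_ℚ(R)=3; free=3−3=0
SNF(R) diag = [5, 15, 15] → torsion [5, 15, 15]

Answer: M ≅ ℤ/5 ⊕ ℤ/15 ⊕ ℤ/15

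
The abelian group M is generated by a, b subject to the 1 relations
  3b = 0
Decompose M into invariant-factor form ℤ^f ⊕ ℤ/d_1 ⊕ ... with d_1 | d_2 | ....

rank_ℚ(R)=1; free=2−1=1
SNF(R) diag = [3] → torsion [3]

Answer: M ≅ ℤ^1 ⊕ ℤ/3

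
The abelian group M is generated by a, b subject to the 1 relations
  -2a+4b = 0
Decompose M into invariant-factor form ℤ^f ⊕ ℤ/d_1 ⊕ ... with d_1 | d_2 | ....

Answer: M ≅ ℤ^1 ⊕ ℤ/2

Derivation:
rank_ℚ(R)=1; free=2−1=1
SNF(R) diag = [2] → torsion [2]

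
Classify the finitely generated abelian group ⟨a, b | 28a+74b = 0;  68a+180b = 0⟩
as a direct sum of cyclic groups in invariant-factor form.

Answer: M ≅ ℤ/2 ⊕ ℤ/4

Derivation:
rank_ℚ(R)=2; free=2−2=0
SNF(R) diag = [2, 4] → torsion [2, 4]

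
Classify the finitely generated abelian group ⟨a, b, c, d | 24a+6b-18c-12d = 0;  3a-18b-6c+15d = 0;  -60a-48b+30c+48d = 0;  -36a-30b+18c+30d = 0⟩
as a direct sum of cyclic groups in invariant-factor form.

rank_ℚ(R)=4; free=4−4=0
SNF(R) diag = [3, 6, 6, 6] → torsion [3, 6, 6, 6]

Answer: M ≅ ℤ/3 ⊕ ℤ/6 ⊕ ℤ/6 ⊕ ℤ/6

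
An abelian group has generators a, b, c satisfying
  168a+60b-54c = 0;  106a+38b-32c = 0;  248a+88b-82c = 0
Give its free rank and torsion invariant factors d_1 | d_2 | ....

Answer: M ≅ ℤ/2 ⊕ ℤ/6 ⊕ ℤ/12

Derivation:
rank_ℚ(R)=3; free=3−3=0
SNF(R) diag = [2, 6, 12] → torsion [2, 6, 12]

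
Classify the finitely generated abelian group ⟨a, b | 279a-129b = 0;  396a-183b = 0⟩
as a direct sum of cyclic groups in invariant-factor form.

rank_ℚ(R)=2; free=2−2=0
SNF(R) diag = [3, 9] → torsion [3, 9]

Answer: M ≅ ℤ/3 ⊕ ℤ/9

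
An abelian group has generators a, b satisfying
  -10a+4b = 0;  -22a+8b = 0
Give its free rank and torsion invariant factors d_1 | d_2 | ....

rank_ℚ(R)=2; free=2−2=0
SNF(R) diag = [2, 4] → torsion [2, 4]

Answer: M ≅ ℤ/2 ⊕ ℤ/4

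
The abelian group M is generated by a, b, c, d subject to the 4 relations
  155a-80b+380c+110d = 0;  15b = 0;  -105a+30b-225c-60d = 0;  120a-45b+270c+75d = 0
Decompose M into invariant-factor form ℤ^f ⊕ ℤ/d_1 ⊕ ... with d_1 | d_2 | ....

Answer: M ≅ ℤ/5 ⊕ ℤ/15 ⊕ ℤ/15 ⊕ ℤ/45

Derivation:
rank_ℚ(R)=4; free=4−4=0
SNF(R) diag = [5, 15, 15, 45] → torsion [5, 15, 15, 45]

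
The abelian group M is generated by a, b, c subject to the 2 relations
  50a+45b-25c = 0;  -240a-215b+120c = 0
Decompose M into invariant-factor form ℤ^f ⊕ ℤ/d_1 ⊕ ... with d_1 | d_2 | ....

Answer: M ≅ ℤ^1 ⊕ ℤ/5 ⊕ ℤ/5

Derivation:
rank_ℚ(R)=2; free=3−2=1
SNF(R) diag = [5, 5] → torsion [5, 5]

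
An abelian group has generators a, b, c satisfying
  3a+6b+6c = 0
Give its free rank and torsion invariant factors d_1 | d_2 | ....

Answer: M ≅ ℤ^2 ⊕ ℤ/3

Derivation:
rank_ℚ(R)=1; free=3−1=2
SNF(R) diag = [3] → torsion [3]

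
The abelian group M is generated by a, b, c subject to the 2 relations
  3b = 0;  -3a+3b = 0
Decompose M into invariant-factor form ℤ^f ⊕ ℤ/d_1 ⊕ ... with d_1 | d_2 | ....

Answer: M ≅ ℤ^1 ⊕ ℤ/3 ⊕ ℤ/3

Derivation:
rank_ℚ(R)=2; free=3−2=1
SNF(R) diag = [3, 3] → torsion [3, 3]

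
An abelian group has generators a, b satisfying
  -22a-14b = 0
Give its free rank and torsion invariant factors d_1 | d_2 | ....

rank_ℚ(R)=1; free=2−1=1
SNF(R) diag = [2] → torsion [2]

Answer: M ≅ ℤ^1 ⊕ ℤ/2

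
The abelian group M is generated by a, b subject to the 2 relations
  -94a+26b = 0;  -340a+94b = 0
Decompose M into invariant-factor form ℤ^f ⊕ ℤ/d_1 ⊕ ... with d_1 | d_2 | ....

Answer: M ≅ ℤ/2 ⊕ ℤ/2

Derivation:
rank_ℚ(R)=2; free=2−2=0
SNF(R) diag = [2, 2] → torsion [2, 2]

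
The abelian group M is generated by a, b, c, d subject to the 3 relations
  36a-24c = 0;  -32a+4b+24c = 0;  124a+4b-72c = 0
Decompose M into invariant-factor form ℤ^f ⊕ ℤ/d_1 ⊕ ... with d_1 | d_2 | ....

Answer: M ≅ ℤ^1 ⊕ ℤ/4 ⊕ ℤ/12 ⊕ ℤ/24

Derivation:
rank_ℚ(R)=3; free=4−3=1
SNF(R) diag = [4, 12, 24] → torsion [4, 12, 24]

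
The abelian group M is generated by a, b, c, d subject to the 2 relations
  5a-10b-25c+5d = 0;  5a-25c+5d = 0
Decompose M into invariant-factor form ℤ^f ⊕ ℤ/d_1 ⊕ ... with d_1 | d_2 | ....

rank_ℚ(R)=2; free=4−2=2
SNF(R) diag = [5, 10] → torsion [5, 10]

Answer: M ≅ ℤ^2 ⊕ ℤ/5 ⊕ ℤ/10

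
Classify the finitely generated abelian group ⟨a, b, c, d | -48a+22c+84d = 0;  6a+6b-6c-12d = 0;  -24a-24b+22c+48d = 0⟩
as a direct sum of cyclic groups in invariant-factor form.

rank_ℚ(R)=3; free=4−3=1
SNF(R) diag = [2, 6, 12] → torsion [2, 6, 12]

Answer: M ≅ ℤ^1 ⊕ ℤ/2 ⊕ ℤ/6 ⊕ ℤ/12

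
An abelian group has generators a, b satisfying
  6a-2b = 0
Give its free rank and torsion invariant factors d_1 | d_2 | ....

rank_ℚ(R)=1; free=2−1=1
SNF(R) diag = [2] → torsion [2]

Answer: M ≅ ℤ^1 ⊕ ℤ/2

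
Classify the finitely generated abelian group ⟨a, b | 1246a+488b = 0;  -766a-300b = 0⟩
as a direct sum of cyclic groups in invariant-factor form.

Answer: M ≅ ℤ/2 ⊕ ℤ/4

Derivation:
rank_ℚ(R)=2; free=2−2=0
SNF(R) diag = [2, 4] → torsion [2, 4]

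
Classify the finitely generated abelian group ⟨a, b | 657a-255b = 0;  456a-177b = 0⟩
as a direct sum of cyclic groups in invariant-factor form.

Answer: M ≅ ℤ/3 ⊕ ℤ/3

Derivation:
rank_ℚ(R)=2; free=2−2=0
SNF(R) diag = [3, 3] → torsion [3, 3]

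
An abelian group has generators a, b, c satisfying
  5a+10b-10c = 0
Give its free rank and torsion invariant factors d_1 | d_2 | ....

Answer: M ≅ ℤ^2 ⊕ ℤ/5

Derivation:
rank_ℚ(R)=1; free=3−1=2
SNF(R) diag = [5] → torsion [5]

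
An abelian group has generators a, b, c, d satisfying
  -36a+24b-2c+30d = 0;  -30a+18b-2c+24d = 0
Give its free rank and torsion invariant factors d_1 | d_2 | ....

Answer: M ≅ ℤ^2 ⊕ ℤ/2 ⊕ ℤ/6

Derivation:
rank_ℚ(R)=2; free=4−2=2
SNF(R) diag = [2, 6] → torsion [2, 6]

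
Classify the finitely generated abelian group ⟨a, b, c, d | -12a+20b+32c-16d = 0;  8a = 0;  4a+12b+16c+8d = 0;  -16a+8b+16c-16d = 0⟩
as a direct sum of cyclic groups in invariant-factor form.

rank_ℚ(R)=4; free=4−4=0
SNF(R) diag = [4, 8, 8, 16] → torsion [4, 8, 8, 16]

Answer: M ≅ ℤ/4 ⊕ ℤ/8 ⊕ ℤ/8 ⊕ ℤ/16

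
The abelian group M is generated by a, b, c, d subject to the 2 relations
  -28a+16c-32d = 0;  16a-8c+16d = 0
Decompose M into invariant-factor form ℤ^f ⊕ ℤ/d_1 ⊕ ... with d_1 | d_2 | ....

Answer: M ≅ ℤ^2 ⊕ ℤ/4 ⊕ ℤ/8

Derivation:
rank_ℚ(R)=2; free=4−2=2
SNF(R) diag = [4, 8] → torsion [4, 8]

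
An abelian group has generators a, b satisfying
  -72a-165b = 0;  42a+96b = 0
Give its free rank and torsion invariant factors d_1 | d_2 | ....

Answer: M ≅ ℤ/3 ⊕ ℤ/6

Derivation:
rank_ℚ(R)=2; free=2−2=0
SNF(R) diag = [3, 6] → torsion [3, 6]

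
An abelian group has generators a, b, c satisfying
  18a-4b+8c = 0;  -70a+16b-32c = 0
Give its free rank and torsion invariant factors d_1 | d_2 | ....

rank_ℚ(R)=2; free=3−2=1
SNF(R) diag = [2, 4] → torsion [2, 4]

Answer: M ≅ ℤ^1 ⊕ ℤ/2 ⊕ ℤ/4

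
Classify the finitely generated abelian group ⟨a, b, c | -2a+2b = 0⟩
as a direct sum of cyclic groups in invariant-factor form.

Answer: M ≅ ℤ^2 ⊕ ℤ/2

Derivation:
rank_ℚ(R)=1; free=3−1=2
SNF(R) diag = [2] → torsion [2]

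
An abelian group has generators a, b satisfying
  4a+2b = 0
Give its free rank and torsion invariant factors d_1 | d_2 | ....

Answer: M ≅ ℤ^1 ⊕ ℤ/2

Derivation:
rank_ℚ(R)=1; free=2−1=1
SNF(R) diag = [2] → torsion [2]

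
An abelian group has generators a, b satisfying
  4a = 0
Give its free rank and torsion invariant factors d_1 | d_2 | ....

rank_ℚ(R)=1; free=2−1=1
SNF(R) diag = [4] → torsion [4]

Answer: M ≅ ℤ^1 ⊕ ℤ/4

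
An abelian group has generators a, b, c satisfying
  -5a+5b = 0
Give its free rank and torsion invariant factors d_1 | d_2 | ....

rank_ℚ(R)=1; free=3−1=2
SNF(R) diag = [5] → torsion [5]

Answer: M ≅ ℤ^2 ⊕ ℤ/5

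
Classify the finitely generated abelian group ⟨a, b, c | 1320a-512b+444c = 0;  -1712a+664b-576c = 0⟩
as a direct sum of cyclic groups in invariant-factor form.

Answer: M ≅ ℤ^1 ⊕ ℤ/4 ⊕ ℤ/8

Derivation:
rank_ℚ(R)=2; free=3−2=1
SNF(R) diag = [4, 8] → torsion [4, 8]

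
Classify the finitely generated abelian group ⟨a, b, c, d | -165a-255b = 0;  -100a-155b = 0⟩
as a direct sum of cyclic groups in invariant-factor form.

rank_ℚ(R)=2; free=4−2=2
SNF(R) diag = [5, 15] → torsion [5, 15]

Answer: M ≅ ℤ^2 ⊕ ℤ/5 ⊕ ℤ/15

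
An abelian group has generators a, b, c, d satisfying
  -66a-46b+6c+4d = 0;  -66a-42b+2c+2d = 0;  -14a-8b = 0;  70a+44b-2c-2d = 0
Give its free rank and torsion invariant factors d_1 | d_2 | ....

rank_ℚ(R)=4; free=4−4=0
SNF(R) diag = [2, 2, 2, 2] → torsion [2, 2, 2, 2]

Answer: M ≅ ℤ/2 ⊕ ℤ/2 ⊕ ℤ/2 ⊕ ℤ/2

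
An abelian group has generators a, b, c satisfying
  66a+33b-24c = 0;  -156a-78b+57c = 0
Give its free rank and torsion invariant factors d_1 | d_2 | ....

Answer: M ≅ ℤ^1 ⊕ ℤ/3 ⊕ ℤ/3

Derivation:
rank_ℚ(R)=2; free=3−2=1
SNF(R) diag = [3, 3] → torsion [3, 3]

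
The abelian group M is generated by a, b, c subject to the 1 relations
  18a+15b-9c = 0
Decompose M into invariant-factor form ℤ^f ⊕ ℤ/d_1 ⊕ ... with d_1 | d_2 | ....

rank_ℚ(R)=1; free=3−1=2
SNF(R) diag = [3] → torsion [3]

Answer: M ≅ ℤ^2 ⊕ ℤ/3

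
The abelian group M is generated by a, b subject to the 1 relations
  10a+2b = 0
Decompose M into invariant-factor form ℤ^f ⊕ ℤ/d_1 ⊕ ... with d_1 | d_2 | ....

Answer: M ≅ ℤ^1 ⊕ ℤ/2

Derivation:
rank_ℚ(R)=1; free=2−1=1
SNF(R) diag = [2] → torsion [2]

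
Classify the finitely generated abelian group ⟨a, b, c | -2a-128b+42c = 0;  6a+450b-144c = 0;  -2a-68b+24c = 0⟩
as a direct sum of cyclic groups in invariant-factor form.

Answer: M ≅ ℤ/2 ⊕ ℤ/6 ⊕ ℤ/18

Derivation:
rank_ℚ(R)=3; free=3−3=0
SNF(R) diag = [2, 6, 18] → torsion [2, 6, 18]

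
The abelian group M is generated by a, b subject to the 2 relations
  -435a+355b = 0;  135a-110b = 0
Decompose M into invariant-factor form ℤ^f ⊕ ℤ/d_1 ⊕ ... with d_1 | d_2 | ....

rank_ℚ(R)=2; free=2−2=0
SNF(R) diag = [5, 15] → torsion [5, 15]

Answer: M ≅ ℤ/5 ⊕ ℤ/15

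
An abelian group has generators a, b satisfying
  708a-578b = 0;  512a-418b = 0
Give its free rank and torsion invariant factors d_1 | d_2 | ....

Answer: M ≅ ℤ/2 ⊕ ℤ/4

Derivation:
rank_ℚ(R)=2; free=2−2=0
SNF(R) diag = [2, 4] → torsion [2, 4]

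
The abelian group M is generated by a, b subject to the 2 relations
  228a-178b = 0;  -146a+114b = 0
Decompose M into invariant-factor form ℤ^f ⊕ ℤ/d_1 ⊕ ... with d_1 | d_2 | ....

Answer: M ≅ ℤ/2 ⊕ ℤ/2

Derivation:
rank_ℚ(R)=2; free=2−2=0
SNF(R) diag = [2, 2] → torsion [2, 2]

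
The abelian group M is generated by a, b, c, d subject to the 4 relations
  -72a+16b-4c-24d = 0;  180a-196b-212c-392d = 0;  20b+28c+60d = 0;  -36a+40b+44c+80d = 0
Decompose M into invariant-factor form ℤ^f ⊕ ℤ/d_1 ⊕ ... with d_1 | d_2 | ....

Answer: M ≅ ℤ/4 ⊕ ℤ/4 ⊕ ℤ/12 ⊕ ℤ/36

Derivation:
rank_ℚ(R)=4; free=4−4=0
SNF(R) diag = [4, 4, 12, 36] → torsion [4, 4, 12, 36]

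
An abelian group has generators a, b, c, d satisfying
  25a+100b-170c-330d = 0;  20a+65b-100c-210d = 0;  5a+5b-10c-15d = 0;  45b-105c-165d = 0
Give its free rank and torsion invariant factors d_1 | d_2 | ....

rank_ℚ(R)=4; free=4−4=0
SNF(R) diag = [5, 15, 15, 15] → torsion [5, 15, 15, 15]

Answer: M ≅ ℤ/5 ⊕ ℤ/15 ⊕ ℤ/15 ⊕ ℤ/15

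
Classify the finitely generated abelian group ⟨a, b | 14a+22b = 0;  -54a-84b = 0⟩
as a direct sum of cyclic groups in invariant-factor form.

rank_ℚ(R)=2; free=2−2=0
SNF(R) diag = [2, 6] → torsion [2, 6]

Answer: M ≅ ℤ/2 ⊕ ℤ/6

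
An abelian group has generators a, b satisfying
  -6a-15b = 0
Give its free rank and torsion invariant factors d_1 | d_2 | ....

rank_ℚ(R)=1; free=2−1=1
SNF(R) diag = [3] → torsion [3]

Answer: M ≅ ℤ^1 ⊕ ℤ/3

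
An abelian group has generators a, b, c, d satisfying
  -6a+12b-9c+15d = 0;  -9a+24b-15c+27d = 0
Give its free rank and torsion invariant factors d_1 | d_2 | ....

rank_ℚ(R)=2; free=4−2=2
SNF(R) diag = [3, 3] → torsion [3, 3]

Answer: M ≅ ℤ^2 ⊕ ℤ/3 ⊕ ℤ/3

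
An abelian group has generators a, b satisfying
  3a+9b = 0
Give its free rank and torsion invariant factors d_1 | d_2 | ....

rank_ℚ(R)=1; free=2−1=1
SNF(R) diag = [3] → torsion [3]

Answer: M ≅ ℤ^1 ⊕ ℤ/3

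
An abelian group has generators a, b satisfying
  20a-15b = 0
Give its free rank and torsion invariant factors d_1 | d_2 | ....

rank_ℚ(R)=1; free=2−1=1
SNF(R) diag = [5] → torsion [5]

Answer: M ≅ ℤ^1 ⊕ ℤ/5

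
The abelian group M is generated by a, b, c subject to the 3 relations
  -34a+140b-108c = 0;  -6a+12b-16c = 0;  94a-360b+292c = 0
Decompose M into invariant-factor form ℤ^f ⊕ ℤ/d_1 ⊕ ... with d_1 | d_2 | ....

Answer: M ≅ ℤ/2 ⊕ ℤ/4 ⊕ ℤ/4

Derivation:
rank_ℚ(R)=3; free=3−3=0
SNF(R) diag = [2, 4, 4] → torsion [2, 4, 4]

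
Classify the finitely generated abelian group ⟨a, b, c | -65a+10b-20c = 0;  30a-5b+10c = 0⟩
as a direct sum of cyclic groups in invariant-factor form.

Answer: M ≅ ℤ^1 ⊕ ℤ/5 ⊕ ℤ/5

Derivation:
rank_ℚ(R)=2; free=3−2=1
SNF(R) diag = [5, 5] → torsion [5, 5]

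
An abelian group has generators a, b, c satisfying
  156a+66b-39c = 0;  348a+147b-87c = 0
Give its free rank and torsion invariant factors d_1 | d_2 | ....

rank_ℚ(R)=2; free=3−2=1
SNF(R) diag = [3, 3] → torsion [3, 3]

Answer: M ≅ ℤ^1 ⊕ ℤ/3 ⊕ ℤ/3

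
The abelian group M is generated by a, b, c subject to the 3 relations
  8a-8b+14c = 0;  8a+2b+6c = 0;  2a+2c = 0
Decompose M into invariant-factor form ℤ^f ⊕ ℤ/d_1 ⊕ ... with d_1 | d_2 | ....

Answer: M ≅ ℤ/2 ⊕ ℤ/2 ⊕ ℤ/2

Derivation:
rank_ℚ(R)=3; free=3−3=0
SNF(R) diag = [2, 2, 2] → torsion [2, 2, 2]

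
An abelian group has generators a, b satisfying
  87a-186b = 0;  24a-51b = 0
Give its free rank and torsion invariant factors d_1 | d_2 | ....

Answer: M ≅ ℤ/3 ⊕ ℤ/9

Derivation:
rank_ℚ(R)=2; free=2−2=0
SNF(R) diag = [3, 9] → torsion [3, 9]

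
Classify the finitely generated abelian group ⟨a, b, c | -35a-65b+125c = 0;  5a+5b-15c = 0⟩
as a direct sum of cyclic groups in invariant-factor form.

rank_ℚ(R)=2; free=3−2=1
SNF(R) diag = [5, 10] → torsion [5, 10]

Answer: M ≅ ℤ^1 ⊕ ℤ/5 ⊕ ℤ/10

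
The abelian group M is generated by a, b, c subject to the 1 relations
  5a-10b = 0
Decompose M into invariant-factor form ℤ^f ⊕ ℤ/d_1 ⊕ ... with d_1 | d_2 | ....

Answer: M ≅ ℤ^2 ⊕ ℤ/5

Derivation:
rank_ℚ(R)=1; free=3−1=2
SNF(R) diag = [5] → torsion [5]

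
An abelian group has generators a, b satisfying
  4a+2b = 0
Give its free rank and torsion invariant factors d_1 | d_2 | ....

Answer: M ≅ ℤ^1 ⊕ ℤ/2

Derivation:
rank_ℚ(R)=1; free=2−1=1
SNF(R) diag = [2] → torsion [2]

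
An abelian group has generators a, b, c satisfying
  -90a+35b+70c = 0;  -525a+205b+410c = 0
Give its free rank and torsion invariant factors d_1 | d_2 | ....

rank_ℚ(R)=2; free=3−2=1
SNF(R) diag = [5, 15] → torsion [5, 15]

Answer: M ≅ ℤ^1 ⊕ ℤ/5 ⊕ ℤ/15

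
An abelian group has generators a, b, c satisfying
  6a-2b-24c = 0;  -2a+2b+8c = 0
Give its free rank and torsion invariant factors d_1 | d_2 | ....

Answer: M ≅ ℤ^1 ⊕ ℤ/2 ⊕ ℤ/4

Derivation:
rank_ℚ(R)=2; free=3−2=1
SNF(R) diag = [2, 4] → torsion [2, 4]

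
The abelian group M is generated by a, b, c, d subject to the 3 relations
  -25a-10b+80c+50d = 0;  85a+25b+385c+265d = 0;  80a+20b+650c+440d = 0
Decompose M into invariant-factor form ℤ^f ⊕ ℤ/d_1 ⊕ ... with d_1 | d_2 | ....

Answer: M ≅ ℤ^1 ⊕ ℤ/5 ⊕ ℤ/15 ⊕ ℤ/30

Derivation:
rank_ℚ(R)=3; free=4−3=1
SNF(R) diag = [5, 15, 30] → torsion [5, 15, 30]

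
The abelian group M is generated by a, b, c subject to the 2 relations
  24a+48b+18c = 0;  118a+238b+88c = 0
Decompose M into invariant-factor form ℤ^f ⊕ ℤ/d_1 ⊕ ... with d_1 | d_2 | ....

Answer: M ≅ ℤ^1 ⊕ ℤ/2 ⊕ ℤ/6

Derivation:
rank_ℚ(R)=2; free=3−2=1
SNF(R) diag = [2, 6] → torsion [2, 6]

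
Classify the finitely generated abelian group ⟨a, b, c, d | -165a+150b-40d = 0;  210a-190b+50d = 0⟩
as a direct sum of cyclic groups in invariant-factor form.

Answer: M ≅ ℤ^2 ⊕ ℤ/5 ⊕ ℤ/10

Derivation:
rank_ℚ(R)=2; free=4−2=2
SNF(R) diag = [5, 10] → torsion [5, 10]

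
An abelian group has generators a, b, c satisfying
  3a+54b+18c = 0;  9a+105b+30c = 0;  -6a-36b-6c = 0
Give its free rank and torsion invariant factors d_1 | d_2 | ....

rank_ℚ(R)=3; free=3−3=0
SNF(R) diag = [3, 3, 6] → torsion [3, 3, 6]

Answer: M ≅ ℤ/3 ⊕ ℤ/3 ⊕ ℤ/6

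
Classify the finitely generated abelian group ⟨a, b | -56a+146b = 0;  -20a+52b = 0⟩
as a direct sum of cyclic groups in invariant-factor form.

Answer: M ≅ ℤ/2 ⊕ ℤ/4

Derivation:
rank_ℚ(R)=2; free=2−2=0
SNF(R) diag = [2, 4] → torsion [2, 4]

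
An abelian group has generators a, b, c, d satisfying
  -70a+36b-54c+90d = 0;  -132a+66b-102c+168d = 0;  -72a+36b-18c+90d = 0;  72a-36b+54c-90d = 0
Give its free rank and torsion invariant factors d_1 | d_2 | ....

rank_ℚ(R)=4; free=4−4=0
SNF(R) diag = [2, 6, 18, 36] → torsion [2, 6, 18, 36]

Answer: M ≅ ℤ/2 ⊕ ℤ/6 ⊕ ℤ/18 ⊕ ℤ/36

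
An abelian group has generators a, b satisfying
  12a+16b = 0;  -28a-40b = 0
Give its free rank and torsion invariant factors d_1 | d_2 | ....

rank_ℚ(R)=2; free=2−2=0
SNF(R) diag = [4, 8] → torsion [4, 8]

Answer: M ≅ ℤ/4 ⊕ ℤ/8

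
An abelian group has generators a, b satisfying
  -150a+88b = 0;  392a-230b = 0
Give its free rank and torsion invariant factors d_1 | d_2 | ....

rank_ℚ(R)=2; free=2−2=0
SNF(R) diag = [2, 2] → torsion [2, 2]

Answer: M ≅ ℤ/2 ⊕ ℤ/2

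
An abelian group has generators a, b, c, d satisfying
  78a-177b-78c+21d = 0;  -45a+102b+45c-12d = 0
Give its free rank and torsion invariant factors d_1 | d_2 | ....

rank_ℚ(R)=2; free=4−2=2
SNF(R) diag = [3, 3] → torsion [3, 3]

Answer: M ≅ ℤ^2 ⊕ ℤ/3 ⊕ ℤ/3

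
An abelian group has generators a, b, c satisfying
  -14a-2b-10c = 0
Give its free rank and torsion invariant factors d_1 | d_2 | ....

rank_ℚ(R)=1; free=3−1=2
SNF(R) diag = [2] → torsion [2]

Answer: M ≅ ℤ^2 ⊕ ℤ/2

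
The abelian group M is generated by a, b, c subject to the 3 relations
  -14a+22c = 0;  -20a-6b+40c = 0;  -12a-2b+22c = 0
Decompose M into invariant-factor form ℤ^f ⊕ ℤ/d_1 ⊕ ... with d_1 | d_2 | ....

rank_ℚ(R)=3; free=3−3=0
SNF(R) diag = [2, 2, 6] → torsion [2, 2, 6]

Answer: M ≅ ℤ/2 ⊕ ℤ/2 ⊕ ℤ/6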